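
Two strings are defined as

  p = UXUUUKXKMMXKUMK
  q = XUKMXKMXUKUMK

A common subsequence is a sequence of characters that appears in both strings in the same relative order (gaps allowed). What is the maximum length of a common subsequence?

11

One common subsequence of length 11: X at p[2]=q[1]; then U at p[5]=q[2]; then K at p[6]=q[3]; then X at p[7]=q[5]; then K at p[8]=q[6]; then M at p[10]=q[7]; then X at p[11]=q[8]; then K at p[12]=q[10]; then U at p[13]=q[11]; then M at p[14]=q[12]; then K at p[15]=q[13]. Since dp[15][13] = 11, nothing longer is possible.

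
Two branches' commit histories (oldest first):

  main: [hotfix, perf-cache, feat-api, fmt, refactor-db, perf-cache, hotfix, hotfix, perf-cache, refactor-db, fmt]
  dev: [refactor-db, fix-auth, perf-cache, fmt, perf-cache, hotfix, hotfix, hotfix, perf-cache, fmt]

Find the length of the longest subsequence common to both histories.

Match perf-cache (main #2, dev #3) → fmt (main #4, dev #4) → perf-cache (main #6, dev #5) → hotfix (main #7, dev #7) → hotfix (main #8, dev #8) → perf-cache (main #9, dev #9) → fmt (main #11, dev #10) — 7 commits in the same relative order in both. Since dp[11][10] = 7, nothing longer is possible.

7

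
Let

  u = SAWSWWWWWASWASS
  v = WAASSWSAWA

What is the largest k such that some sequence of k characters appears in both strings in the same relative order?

6

Let dp[i][j] be the LCS length of the first i characters of u and the first j characters of v. dp[i][j] = dp[i-1][j-1]+1 when the i-th and j-th characters match, else max(dp[i-1][j], dp[i][j-1]).
    ·  W  A  A  S  S  W  S  A  W  A
 ·  0  0  0  0  0  0  0  0  0  0  0
 S  0  0  0  0  1  1  1  1  1  1  1
 A  0  0  1  1  1  1  1  1  2  2  2
 W  0  1  1  1  1  1  2  2  2  3  3
 S  0  1  1  1  2  2  2  3  3  3  3
 W  0  1  1  1  2  2  3  3  3  4  4
 W  0  1  1  1  2  2  3  3  3  4  4
 W  0  1  1  1  2  2  3  3  3  4  4
 W  0  1  1  1  2  2  3  3  3  4  4
 W  0  1  1  1  2  2  3  3  3  4  4
 A  0  1  2  2  2  2  3  3  4  4  5
 S  0  1  2  2  3  3  3  4  4  4  5
 W  0  1  2  2  3  3  4  4  4  5  5
 A  0  1  2  3  3  3  4  4  5  5  6
 S  0  1  2  3  4  4  4  5  5  5  6
 S  0  1  2  3  4  5  5  5  5  5  6
dp[15][10] = 6. One LCS (by backtracking along matches): SWSAWA.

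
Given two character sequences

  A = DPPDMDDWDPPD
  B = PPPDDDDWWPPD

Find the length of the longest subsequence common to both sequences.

9

Match P at A[2]=B[2], P at A[3]=B[3], D at A[4]=B[5], D at A[6]=B[6], D at A[7]=B[7], W at A[8]=B[9], P at A[10]=B[10], P at A[11]=B[11], D at A[12]=B[12] — 9 characters in the same relative order in both. Since dp[12][12] = 9, nothing longer is possible.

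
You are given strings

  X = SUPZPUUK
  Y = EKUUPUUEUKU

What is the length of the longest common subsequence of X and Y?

5

Match U [2,4], then P [3,5], then U [6,7], then U [7,9], then K [8,10] — 5 characters in the same relative order in both, and the DP table's final entry dp[8][11] is also 5, so no common subsequence is longer.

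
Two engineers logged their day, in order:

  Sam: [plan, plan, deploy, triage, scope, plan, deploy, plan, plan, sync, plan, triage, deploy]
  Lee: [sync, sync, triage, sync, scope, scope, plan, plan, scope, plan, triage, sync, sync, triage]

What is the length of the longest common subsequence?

Taking triage at Sam[4]=Lee[3]; then scope at Sam[5]=Lee[6]; then plan at Sam[6]=Lee[7]; then plan at Sam[8]=Lee[8]; then plan at Sam[9]=Lee[10]; then sync at Sam[10]=Lee[13]; then triage at Sam[12]=Lee[14] gives a common subsequence of length 7, and the DP table's final entry dp[13][14] is also 7, so no common subsequence is longer.

7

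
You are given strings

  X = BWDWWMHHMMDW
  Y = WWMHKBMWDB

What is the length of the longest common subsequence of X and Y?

6

Pick W [4,1], W [5,2], M [6,3], H [7,4], M [9,7], D [11,9]; all 6 characters appear in both, in order, and the DP table's final entry dp[12][10] is also 6, so no common subsequence is longer.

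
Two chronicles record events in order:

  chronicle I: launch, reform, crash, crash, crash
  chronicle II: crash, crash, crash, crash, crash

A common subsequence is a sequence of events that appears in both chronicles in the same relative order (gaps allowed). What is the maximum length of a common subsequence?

3

Taking crash (chronicle I #3, chronicle II #3), crash (chronicle I #4, chronicle II #4), crash (chronicle I #5, chronicle II #5) gives a common subsequence of length 3. Since dp[5][5] = 3, nothing longer is possible.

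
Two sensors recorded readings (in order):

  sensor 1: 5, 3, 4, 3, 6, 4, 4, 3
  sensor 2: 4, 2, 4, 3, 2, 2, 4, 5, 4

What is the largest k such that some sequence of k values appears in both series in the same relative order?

Let dp[i][j] be the LCS length of the first i values of sensor 1 and the first j values of sensor 2. dp[i][j] = dp[i-1][j-1]+1 when the i-th and j-th values match, else max(dp[i-1][j], dp[i][j-1]).
    ·  4  2  4  3  2  2  4  5  4
 ·  0  0  0  0  0  0  0  0  0  0
 5  0  0  0  0  0  0  0  0  1  1
 3  0  0  0  0  1  1  1  1  1  1
 4  0  1  1  1  1  1  1  2  2  2
 3  0  1  1  1  2  2  2  2  2  2
 6  0  1  1  1  2  2  2  2  2  2
 4  0  1  1  2  2  2  2  3  3  3
 4  0  1  1  2  2  2  2  3  3  4
 3  0  1  1  2  3  3  3  3  3  4
dp[8][9] = 4. One LCS (by backtracking along matches): 4, 3, 4, 4.

4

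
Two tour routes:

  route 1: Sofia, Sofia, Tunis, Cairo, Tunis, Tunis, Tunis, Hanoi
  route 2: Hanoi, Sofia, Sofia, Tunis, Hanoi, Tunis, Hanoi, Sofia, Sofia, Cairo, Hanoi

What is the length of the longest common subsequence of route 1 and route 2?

One common subsequence of length 5: Sofia [1,2] → Sofia [2,3] → Tunis [3,6] → Cairo [4,10] → Hanoi [8,11]. Since dp[8][11] = 5, nothing longer is possible.

5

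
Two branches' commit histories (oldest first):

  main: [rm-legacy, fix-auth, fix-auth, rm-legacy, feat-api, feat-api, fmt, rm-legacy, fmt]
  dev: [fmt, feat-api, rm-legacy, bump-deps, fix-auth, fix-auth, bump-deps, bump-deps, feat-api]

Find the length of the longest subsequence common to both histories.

Taking rm-legacy (main #1, dev #3); then fix-auth (main #2, dev #5); then fix-auth (main #3, dev #6); then feat-api (main #6, dev #9) gives a common subsequence of length 4. Since dp[9][9] = 4, nothing longer is possible.

4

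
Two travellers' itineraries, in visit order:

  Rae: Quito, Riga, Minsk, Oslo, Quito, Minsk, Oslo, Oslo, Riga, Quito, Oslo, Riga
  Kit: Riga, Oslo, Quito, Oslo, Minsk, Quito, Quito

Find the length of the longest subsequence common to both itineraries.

5

Taking Riga [2,1], then Oslo [4,2], then Quito [5,3], then Minsk [6,5], then Quito [10,7] gives a common subsequence of length 5. dp[12][7] = 5 confirms this is the maximum.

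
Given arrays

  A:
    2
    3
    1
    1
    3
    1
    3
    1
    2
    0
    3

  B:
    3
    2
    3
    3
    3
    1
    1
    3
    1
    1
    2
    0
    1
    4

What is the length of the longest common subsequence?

Pick 2 at A[1]=B[2]; then 3 at A[2]=B[5]; then 1 at A[3]=B[6]; then 1 at A[4]=B[7]; then 3 at A[5]=B[8]; then 1 at A[6]=B[9]; then 1 at A[8]=B[10]; then 2 at A[9]=B[11]; then 0 at A[10]=B[12]; all 9 values appear in both, in order. dp[11][14] = 9 confirms this is the maximum.

9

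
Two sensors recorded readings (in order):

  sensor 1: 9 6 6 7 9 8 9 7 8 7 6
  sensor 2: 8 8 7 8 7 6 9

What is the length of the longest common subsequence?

Let dp[i][j] be the LCS length of the first i values of sensor 1 and the first j values of sensor 2. dp[i][j] = dp[i-1][j-1]+1 when the i-th and j-th values match, else max(dp[i-1][j], dp[i][j-1]).
    ·  8  8  7  8  7  6  9
 ·  0  0  0  0  0  0  0  0
 9  0  0  0  0  0  0  0  1
 6  0  0  0  0  0  0  1  1
 6  0  0  0  0  0  0  1  1
 7  0  0  0  1  1  1  1  1
 9  0  0  0  1  1  1  1  2
 8  0  1  1  1  2  2  2  2
 9  0  1  1  1  2  2  2  3
 7  0  1  1  2  2  3  3  3
 8  0  1  2  2  3  3  3  3
 7  0  1  2  3  3  4  4  4
 6  0  1  2  3  3  4  5  5
dp[11][7] = 5. One LCS (by backtracking along matches): 8, 7, 8, 7, 6.

5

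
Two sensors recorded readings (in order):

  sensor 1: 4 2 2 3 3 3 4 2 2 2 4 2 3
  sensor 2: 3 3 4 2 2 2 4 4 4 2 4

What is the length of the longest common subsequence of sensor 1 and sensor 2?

8

Let dp[i][j] be the LCS length of the first i values of sensor 1 and the first j values of sensor 2. dp[i][j] = dp[i-1][j-1]+1 when the i-th and j-th values match, else max(dp[i-1][j], dp[i][j-1]).
    ·  3  3  4  2  2  2  4  4  4  2  4
 ·  0  0  0  0  0  0  0  0  0  0  0  0
 4  0  0  0  1  1  1  1  1  1  1  1  1
 2  0  0  0  1  2  2  2  2  2  2  2  2
 2  0  0  0  1  2  3  3  3  3  3  3  3
 3  0  1  1  1  2  3  3  3  3  3  3  3
 3  0  1  2  2  2  3  3  3  3  3  3  3
 3  0  1  2  2  2  3  3  3  3  3  3  3
 4  0  1  2  3  3  3  3  4  4  4  4  4
 2  0  1  2  3  4  4  4  4  4  4  5  5
 2  0  1  2  3  4  5  5  5  5  5  5  5
 2  0  1  2  3  4  5  6  6  6  6  6  6
 4  0  1  2  3  4  5  6  7  7  7  7  7
 2  0  1  2  3  4  5  6  7  7  7  8  8
 3  0  1  2  3  4  5  6  7  7  7  8  8
dp[13][11] = 8. One LCS (by backtracking along matches): 3, 3, 4, 2, 2, 2, 4, 2.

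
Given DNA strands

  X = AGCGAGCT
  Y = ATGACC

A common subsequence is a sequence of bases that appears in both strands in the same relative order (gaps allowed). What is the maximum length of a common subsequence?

4

Let dp[i][j] be the LCS length of the first i bases of X and the first j bases of Y. dp[i][j] = dp[i-1][j-1]+1 when the i-th and j-th bases match, else max(dp[i-1][j], dp[i][j-1]).
    ·  A  T  G  A  C  C
 ·  0  0  0  0  0  0  0
 A  0  1  1  1  1  1  1
 G  0  1  1  2  2  2  2
 C  0  1  1  2  2  3  3
 G  0  1  1  2  2  3  3
 A  0  1  1  2  3  3  3
 G  0  1  1  2  3  3  3
 C  0  1  1  2  3  4  4
 T  0  1  2  2  3  4  4
dp[8][6] = 4. One LCS (by backtracking along matches): AGCC.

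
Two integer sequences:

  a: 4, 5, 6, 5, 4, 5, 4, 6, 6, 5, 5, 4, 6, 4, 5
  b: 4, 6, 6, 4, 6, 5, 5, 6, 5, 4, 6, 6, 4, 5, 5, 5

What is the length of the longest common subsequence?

Taking 4 at a[1]=b[4], 5 at a[2]=b[7], 6 at a[3]=b[8], 5 at a[6]=b[9], 4 at a[7]=b[10], 6 at a[8]=b[11], 6 at a[9]=b[12], 5 at a[10]=b[14], 5 at a[11]=b[15], 5 at a[15]=b[16] gives a common subsequence of length 10. Since dp[15][16] = 10, nothing longer is possible.

10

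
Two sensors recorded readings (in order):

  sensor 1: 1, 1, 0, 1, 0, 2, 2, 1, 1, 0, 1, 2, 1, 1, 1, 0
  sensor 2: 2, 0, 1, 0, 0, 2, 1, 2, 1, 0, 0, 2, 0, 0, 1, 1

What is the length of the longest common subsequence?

One common subsequence of length 10: 1 [2,3] → 0 [3,4] → 0 [5,5] → 2 [6,6] → 2 [7,8] → 1 [8,9] → 0 [10,11] → 2 [12,12] → 1 [14,15] → 1 [15,16]. Since dp[16][16] = 10, nothing longer is possible.

10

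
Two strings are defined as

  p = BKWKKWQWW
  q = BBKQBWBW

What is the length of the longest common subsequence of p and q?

5

Pick B at p[1]=q[2] → K at p[5]=q[3] → Q at p[7]=q[4] → W at p[8]=q[6] → W at p[9]=q[8]; all 5 characters appear in both, in order. The LCS DP gives dp[9][8] = 5, so this is optimal.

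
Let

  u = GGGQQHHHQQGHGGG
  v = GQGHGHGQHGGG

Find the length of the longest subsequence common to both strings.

Match G at u[1]=v[1]; then G at u[2]=v[3]; then G at u[3]=v[5]; then H at u[6]=v[6]; then Q at u[10]=v[8]; then H at u[12]=v[9]; then G at u[13]=v[10]; then G at u[14]=v[11]; then G at u[15]=v[12] — 9 characters in the same relative order in both. The LCS DP gives dp[15][12] = 9, so this is optimal.

9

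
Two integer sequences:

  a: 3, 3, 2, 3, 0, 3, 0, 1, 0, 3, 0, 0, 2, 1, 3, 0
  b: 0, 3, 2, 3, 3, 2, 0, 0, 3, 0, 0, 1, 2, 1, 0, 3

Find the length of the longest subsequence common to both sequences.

Pick 3 [2,2] → 2 [3,3] → 3 [4,4] → 3 [6,5] → 0 [7,7] → 0 [9,8] → 3 [10,9] → 0 [11,10] → 0 [12,11] → 2 [13,13] → 1 [14,14] → 3 [15,16]; all 12 values appear in both, in order. The LCS DP gives dp[16][16] = 12, so this is optimal.

12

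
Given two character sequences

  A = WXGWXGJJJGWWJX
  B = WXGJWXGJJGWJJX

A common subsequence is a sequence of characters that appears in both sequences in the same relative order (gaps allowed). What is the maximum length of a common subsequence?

Pick W [1,1]; then X [2,2]; then G [3,3]; then W [4,5]; then X [5,6]; then G [6,7]; then J [8,8]; then J [9,9]; then G [10,10]; then W [11,11]; then J [13,13]; then X [14,14]; all 12 characters appear in both, in order, and the DP table's final entry dp[14][14] is also 12, so no common subsequence is longer.

12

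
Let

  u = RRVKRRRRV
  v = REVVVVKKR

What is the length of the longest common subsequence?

Pick R [1,1], V [3,6], K [4,8], R [8,9]; all 4 characters appear in both, in order, and the DP table's final entry dp[9][9] is also 4, so no common subsequence is longer.

4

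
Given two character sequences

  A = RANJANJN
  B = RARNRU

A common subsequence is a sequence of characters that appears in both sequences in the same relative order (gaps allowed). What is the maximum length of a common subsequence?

Let dp[i][j] be the LCS length of the first i characters of A and the first j characters of B. dp[i][j] = dp[i-1][j-1]+1 when the i-th and j-th characters match, else max(dp[i-1][j], dp[i][j-1]).
    ·  R  A  R  N  R  U
 ·  0  0  0  0  0  0  0
 R  0  1  1  1  1  1  1
 A  0  1  2  2  2  2  2
 N  0  1  2  2  3  3  3
 J  0  1  2  2  3  3  3
 A  0  1  2  2  3  3  3
 N  0  1  2  2  3  3  3
 J  0  1  2  2  3  3  3
 N  0  1  2  2  3  3  3
dp[8][6] = 3. One LCS (by backtracking along matches): RAN.

3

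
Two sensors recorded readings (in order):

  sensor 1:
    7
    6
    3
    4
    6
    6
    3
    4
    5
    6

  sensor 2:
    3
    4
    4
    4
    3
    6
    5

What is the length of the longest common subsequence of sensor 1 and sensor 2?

Pick 3 [3,1] → 4 [4,4] → 6 [6,6] → 5 [9,7]; all 4 values appear in both, in order, and the DP table's final entry dp[10][7] is also 4, so no common subsequence is longer.

4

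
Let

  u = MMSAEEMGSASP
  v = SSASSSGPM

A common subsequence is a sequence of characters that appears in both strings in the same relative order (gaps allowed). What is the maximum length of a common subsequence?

Let dp[i][j] be the LCS length of the first i characters of u and the first j characters of v. dp[i][j] = dp[i-1][j-1]+1 when the i-th and j-th characters match, else max(dp[i-1][j], dp[i][j-1]).
    ·  S  S  A  S  S  S  G  P  M
 ·  0  0  0  0  0  0  0  0  0  0
 M  0  0  0  0  0  0  0  0  0  1
 M  0  0  0  0  0  0  0  0  0  1
 S  0  1  1  1  1  1  1  1  1  1
 A  0  1  1  2  2  2  2  2  2  2
 E  0  1  1  2  2  2  2  2  2  2
 E  0  1  1  2  2  2  2  2  2  2
 M  0  1  1  2  2  2  2  2  2  3
 G  0  1  1  2  2  2  2  3  3  3
 S  0  1  2  2  3  3  3  3  3  3
 A  0  1  2  3  3  3  3  3  3  3
 S  0  1  2  3  4  4  4  4  4  4
 P  0  1  2  3  4  4  4  4  5  5
dp[12][9] = 5. One LCS (by backtracking along matches): SASSP.

5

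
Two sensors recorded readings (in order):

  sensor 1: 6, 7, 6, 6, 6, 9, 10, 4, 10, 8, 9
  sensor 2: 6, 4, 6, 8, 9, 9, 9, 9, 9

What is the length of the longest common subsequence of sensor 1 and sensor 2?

Taking 6 at sensor 1[1]=sensor 2[1], 6 at sensor 1[3]=sensor 2[3], 9 at sensor 1[6]=sensor 2[8], 9 at sensor 1[11]=sensor 2[9] gives a common subsequence of length 4. dp[11][9] = 4 confirms this is the maximum.

4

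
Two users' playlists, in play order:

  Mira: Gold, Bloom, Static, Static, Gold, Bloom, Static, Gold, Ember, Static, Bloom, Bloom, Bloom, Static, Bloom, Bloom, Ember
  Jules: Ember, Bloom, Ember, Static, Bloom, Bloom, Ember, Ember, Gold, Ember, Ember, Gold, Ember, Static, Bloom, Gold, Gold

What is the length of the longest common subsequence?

Pick Bloom at Mira[2]=Jules[2], Static at Mira[3]=Jules[4], Gold at Mira[5]=Jules[9], Gold at Mira[8]=Jules[12], Ember at Mira[9]=Jules[13], Static at Mira[10]=Jules[14], Bloom at Mira[11]=Jules[15]; all 7 songs appear in both, in order, and the DP table's final entry dp[17][17] is also 7, so no common subsequence is longer.

7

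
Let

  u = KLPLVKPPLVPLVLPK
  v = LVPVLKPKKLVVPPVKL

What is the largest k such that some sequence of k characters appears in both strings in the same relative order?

10

Pick L [2,1], P [3,3], L [4,5], K [6,6], P [7,7], L [9,10], V [10,12], P [11,14], V [13,15], L [14,17]; all 10 characters appear in both, in order. dp[16][17] = 10 confirms this is the maximum.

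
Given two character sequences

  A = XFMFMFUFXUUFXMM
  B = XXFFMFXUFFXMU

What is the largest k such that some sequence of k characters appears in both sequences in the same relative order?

Match X (A #1, B #2); then F (A #2, B #3); then F (A #4, B #4); then M (A #5, B #5); then F (A #6, B #6); then U (A #7, B #8); then F (A #8, B #9); then F (A #12, B #10); then X (A #13, B #11); then M (A #14, B #12) — 10 characters in the same relative order in both, and the DP table's final entry dp[15][13] is also 10, so no common subsequence is longer.

10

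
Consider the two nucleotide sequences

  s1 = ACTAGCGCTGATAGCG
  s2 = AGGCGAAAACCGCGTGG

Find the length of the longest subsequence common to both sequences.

Taking A (s1 #1, s2 #1), then C (s1 #2, s2 #4), then A (s1 #4, s2 #9), then C (s1 #6, s2 #11), then G (s1 #7, s2 #12), then C (s1 #8, s2 #13), then G (s1 #10, s2 #14), then T (s1 #12, s2 #15), then G (s1 #14, s2 #16), then G (s1 #16, s2 #17) gives a common subsequence of length 10. The LCS DP gives dp[16][17] = 10, so this is optimal.

10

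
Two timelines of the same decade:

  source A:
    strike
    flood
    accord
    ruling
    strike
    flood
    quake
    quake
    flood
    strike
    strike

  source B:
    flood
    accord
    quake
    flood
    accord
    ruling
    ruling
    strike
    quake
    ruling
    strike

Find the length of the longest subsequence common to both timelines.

6

Pick flood [2,4], then accord [3,5], then ruling [4,7], then strike [5,8], then quake [7,9], then strike [11,11]; all 6 events appear in both, in order. Since dp[11][11] = 6, nothing longer is possible.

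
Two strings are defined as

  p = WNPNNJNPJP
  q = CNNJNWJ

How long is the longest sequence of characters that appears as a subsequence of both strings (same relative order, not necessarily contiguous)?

Pick N [4,2]; then N [5,3]; then J [6,4]; then N [7,5]; then J [9,7]; all 5 characters appear in both, in order. dp[10][7] = 5 confirms this is the maximum.

5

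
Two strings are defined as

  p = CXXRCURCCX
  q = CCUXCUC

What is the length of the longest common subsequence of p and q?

One common subsequence of length 5: C at p[1]=q[2], then X at p[3]=q[4], then C at p[5]=q[5], then U at p[6]=q[6], then C at p[9]=q[7]. dp[10][7] = 5 confirms this is the maximum.

5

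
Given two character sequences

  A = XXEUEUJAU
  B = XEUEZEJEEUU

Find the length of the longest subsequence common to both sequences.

6

Match X [2,1]; then E [3,2]; then U [4,3]; then E [5,9]; then U [6,10]; then U [9,11] — 6 characters in the same relative order in both, and the DP table's final entry dp[9][11] is also 6, so no common subsequence is longer.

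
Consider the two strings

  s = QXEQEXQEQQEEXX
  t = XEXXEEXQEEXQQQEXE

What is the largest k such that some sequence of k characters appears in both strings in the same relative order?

Pick X [2,4], then E [3,6], then Q [4,8], then E [5,10], then X [6,11], then Q [7,12], then Q [9,13], then Q [10,14], then E [11,15], then E [12,17]; all 10 characters appear in both, in order, and the DP table's final entry dp[14][17] is also 10, so no common subsequence is longer.

10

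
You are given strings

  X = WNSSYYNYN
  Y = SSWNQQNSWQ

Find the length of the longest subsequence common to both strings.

Match S [3,1], S [4,2], N [7,4], N [9,7] — 4 characters in the same relative order in both. dp[9][10] = 4 confirms this is the maximum.

4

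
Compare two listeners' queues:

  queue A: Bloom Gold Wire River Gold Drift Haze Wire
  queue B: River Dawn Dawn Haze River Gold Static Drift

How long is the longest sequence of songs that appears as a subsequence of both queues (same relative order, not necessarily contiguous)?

Taking River (queue A #4, queue B #5), then Gold (queue A #5, queue B #6), then Drift (queue A #6, queue B #8) gives a common subsequence of length 3. dp[8][8] = 3 confirms this is the maximum.

3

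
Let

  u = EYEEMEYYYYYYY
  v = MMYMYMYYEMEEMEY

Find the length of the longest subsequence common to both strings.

6

One common subsequence of length 6: E at u[1]=v[9], E at u[3]=v[11], E at u[4]=v[12], M at u[5]=v[13], E at u[6]=v[14], Y at u[13]=v[15]. dp[13][15] = 6 confirms this is the maximum.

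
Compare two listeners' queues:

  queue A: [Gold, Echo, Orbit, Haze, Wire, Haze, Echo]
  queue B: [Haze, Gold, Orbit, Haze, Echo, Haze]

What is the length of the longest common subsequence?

4

Pick Gold at queue A[1]=queue B[2], Orbit at queue A[3]=queue B[3], Haze at queue A[4]=queue B[4], Haze at queue A[6]=queue B[6]; all 4 songs appear in both, in order. Since dp[7][6] = 4, nothing longer is possible.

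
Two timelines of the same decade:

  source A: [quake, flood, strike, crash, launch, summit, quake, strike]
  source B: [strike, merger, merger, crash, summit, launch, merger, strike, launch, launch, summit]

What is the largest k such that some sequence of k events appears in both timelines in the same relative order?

Taking strike [3,1], then crash [4,4], then launch [5,10], then summit [6,11] gives a common subsequence of length 4. dp[8][11] = 4 confirms this is the maximum.

4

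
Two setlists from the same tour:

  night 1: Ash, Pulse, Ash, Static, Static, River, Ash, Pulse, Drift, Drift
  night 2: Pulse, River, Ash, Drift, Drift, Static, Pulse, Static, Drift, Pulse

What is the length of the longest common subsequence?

One common subsequence of length 5: Pulse (night 1 #2, night 2 #1); then Ash (night 1 #3, night 2 #3); then Static (night 1 #4, night 2 #6); then Static (night 1 #5, night 2 #8); then Pulse (night 1 #8, night 2 #10), and the DP table's final entry dp[10][10] is also 5, so no common subsequence is longer.

5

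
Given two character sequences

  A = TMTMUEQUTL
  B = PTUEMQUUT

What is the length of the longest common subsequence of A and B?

6

One common subsequence of length 6: T (A #3, B #2) → U (A #5, B #3) → E (A #6, B #4) → Q (A #7, B #6) → U (A #8, B #8) → T (A #9, B #9). The LCS DP gives dp[10][9] = 6, so this is optimal.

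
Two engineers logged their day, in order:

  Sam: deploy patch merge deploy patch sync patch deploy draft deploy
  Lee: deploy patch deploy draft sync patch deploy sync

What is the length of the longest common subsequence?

One common subsequence of length 6: deploy [1,1] → patch [2,2] → deploy [4,3] → sync [6,5] → patch [7,6] → deploy [8,7]. The LCS DP gives dp[10][8] = 6, so this is optimal.

6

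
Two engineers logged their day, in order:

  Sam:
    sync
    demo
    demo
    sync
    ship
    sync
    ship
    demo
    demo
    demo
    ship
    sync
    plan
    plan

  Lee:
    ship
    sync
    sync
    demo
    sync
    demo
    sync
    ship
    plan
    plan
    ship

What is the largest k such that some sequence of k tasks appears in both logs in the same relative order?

7

Match sync at Sam[1]=Lee[3], then demo at Sam[2]=Lee[4], then demo at Sam[3]=Lee[6], then sync at Sam[6]=Lee[7], then ship at Sam[11]=Lee[8], then plan at Sam[13]=Lee[9], then plan at Sam[14]=Lee[10] — 7 tasks in the same relative order in both. The LCS DP gives dp[14][11] = 7, so this is optimal.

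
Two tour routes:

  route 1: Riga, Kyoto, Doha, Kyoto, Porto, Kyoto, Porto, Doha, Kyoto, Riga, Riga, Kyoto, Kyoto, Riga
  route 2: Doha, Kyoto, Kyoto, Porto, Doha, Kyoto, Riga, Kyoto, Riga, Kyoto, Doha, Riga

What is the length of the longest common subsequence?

10

Pick Doha [3,1], Kyoto [4,2], Kyoto [6,3], Porto [7,4], Doha [8,5], Kyoto [9,6], Riga [10,7], Riga [11,9], Kyoto [12,10], Riga [14,12]; all 10 stops appear in both, in order. Since dp[14][12] = 10, nothing longer is possible.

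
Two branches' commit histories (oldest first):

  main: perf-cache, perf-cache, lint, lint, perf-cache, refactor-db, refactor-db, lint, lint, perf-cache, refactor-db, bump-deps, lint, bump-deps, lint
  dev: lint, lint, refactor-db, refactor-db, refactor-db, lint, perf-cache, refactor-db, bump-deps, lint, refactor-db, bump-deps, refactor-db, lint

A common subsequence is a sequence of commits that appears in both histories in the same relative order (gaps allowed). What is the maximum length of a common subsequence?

11

Taking lint [3,1]; then lint [4,2]; then refactor-db [6,4]; then refactor-db [7,5]; then lint [9,6]; then perf-cache [10,7]; then refactor-db [11,8]; then bump-deps [12,9]; then lint [13,10]; then bump-deps [14,12]; then lint [15,14] gives a common subsequence of length 11. Since dp[15][14] = 11, nothing longer is possible.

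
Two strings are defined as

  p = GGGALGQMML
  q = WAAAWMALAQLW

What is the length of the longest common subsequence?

Taking A at p[4]=q[7] → L at p[5]=q[8] → Q at p[7]=q[10] → L at p[10]=q[11] gives a common subsequence of length 4. Since dp[10][12] = 4, nothing longer is possible.

4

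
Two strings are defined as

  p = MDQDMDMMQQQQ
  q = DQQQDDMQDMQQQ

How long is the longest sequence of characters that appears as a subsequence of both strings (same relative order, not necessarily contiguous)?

9

Taking D at p[2]=q[1] → Q at p[3]=q[4] → D at p[4]=q[6] → M at p[5]=q[7] → D at p[6]=q[9] → M at p[8]=q[10] → Q at p[10]=q[11] → Q at p[11]=q[12] → Q at p[12]=q[13] gives a common subsequence of length 9. dp[12][13] = 9 confirms this is the maximum.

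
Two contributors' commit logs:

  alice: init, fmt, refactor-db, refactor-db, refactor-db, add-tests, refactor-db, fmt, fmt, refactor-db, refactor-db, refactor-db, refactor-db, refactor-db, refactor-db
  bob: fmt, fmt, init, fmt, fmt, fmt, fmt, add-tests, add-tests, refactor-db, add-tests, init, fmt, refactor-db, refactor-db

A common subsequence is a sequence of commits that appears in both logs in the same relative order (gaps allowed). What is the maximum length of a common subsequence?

Taking init at alice[1]=bob[3], then fmt at alice[2]=bob[7], then refactor-db at alice[5]=bob[10], then add-tests at alice[6]=bob[11], then fmt at alice[9]=bob[13], then refactor-db at alice[14]=bob[14], then refactor-db at alice[15]=bob[15] gives a common subsequence of length 7. dp[15][15] = 7 confirms this is the maximum.

7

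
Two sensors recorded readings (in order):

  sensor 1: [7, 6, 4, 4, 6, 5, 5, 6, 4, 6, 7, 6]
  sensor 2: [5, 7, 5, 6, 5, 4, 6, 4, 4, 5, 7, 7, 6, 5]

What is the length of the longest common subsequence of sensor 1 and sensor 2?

7

One common subsequence of length 7: 7 at sensor 1[1]=sensor 2[2], then 6 at sensor 1[2]=sensor 2[7], then 4 at sensor 1[3]=sensor 2[8], then 4 at sensor 1[4]=sensor 2[9], then 5 at sensor 1[6]=sensor 2[10], then 7 at sensor 1[11]=sensor 2[12], then 6 at sensor 1[12]=sensor 2[13]. dp[12][14] = 7 confirms this is the maximum.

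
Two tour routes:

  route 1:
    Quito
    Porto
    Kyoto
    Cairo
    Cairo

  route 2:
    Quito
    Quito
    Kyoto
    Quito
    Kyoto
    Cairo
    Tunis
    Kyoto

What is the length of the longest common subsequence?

3

One common subsequence of length 3: Quito (route 1 #1, route 2 #4), then Kyoto (route 1 #3, route 2 #5), then Cairo (route 1 #4, route 2 #6). dp[5][8] = 3 confirms this is the maximum.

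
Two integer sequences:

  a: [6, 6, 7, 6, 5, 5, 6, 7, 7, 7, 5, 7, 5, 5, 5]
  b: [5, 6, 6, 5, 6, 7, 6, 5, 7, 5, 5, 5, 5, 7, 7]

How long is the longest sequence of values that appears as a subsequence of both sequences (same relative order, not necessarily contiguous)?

10

Pick 6 (a #1, b #3), 6 (a #2, b #5), 7 (a #3, b #6), 6 (a #4, b #7), 5 (a #6, b #8), 7 (a #10, b #9), 5 (a #11, b #10), 5 (a #13, b #11), 5 (a #14, b #12), 5 (a #15, b #13); all 10 values appear in both, in order, and the DP table's final entry dp[15][15] is also 10, so no common subsequence is longer.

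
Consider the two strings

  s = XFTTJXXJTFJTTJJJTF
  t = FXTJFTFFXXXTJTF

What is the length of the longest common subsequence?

9

One common subsequence of length 9: X (s #1, t #2) → F (s #2, t #5) → T (s #3, t #6) → X (s #6, t #10) → X (s #7, t #11) → T (s #13, t #12) → J (s #16, t #13) → T (s #17, t #14) → F (s #18, t #15). dp[18][15] = 9 confirms this is the maximum.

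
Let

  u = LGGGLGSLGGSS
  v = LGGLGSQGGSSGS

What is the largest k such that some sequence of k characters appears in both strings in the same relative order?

10

Pick L [1,1], then G [3,2], then G [4,3], then L [5,4], then G [6,5], then S [7,6], then G [9,8], then G [10,9], then S [11,11], then S [12,13]; all 10 characters appear in both, in order. dp[12][13] = 10 confirms this is the maximum.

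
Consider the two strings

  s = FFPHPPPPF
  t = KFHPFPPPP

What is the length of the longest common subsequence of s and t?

6

Let dp[i][j] be the LCS length of the first i characters of s and the first j characters of t. dp[i][j] = dp[i-1][j-1]+1 when the i-th and j-th characters match, else max(dp[i-1][j], dp[i][j-1]).
    ·  K  F  H  P  F  P  P  P  P
 ·  0  0  0  0  0  0  0  0  0  0
 F  0  0  1  1  1  1  1  1  1  1
 F  0  0  1  1  1  2  2  2  2  2
 P  0  0  1  1  2  2  3  3  3  3
 H  0  0  1  2  2  2  3  3  3  3
 P  0  0  1  2  3  3  3  4  4  4
 P  0  0  1  2  3  3  4  4  5  5
 P  0  0  1  2  3  3  4  5  5  6
 P  0  0  1  2  3  3  4  5  6  6
 F  0  0  1  2  3  4  4  5  6  6
dp[9][9] = 6. One LCS (by backtracking along matches): FFPPPP.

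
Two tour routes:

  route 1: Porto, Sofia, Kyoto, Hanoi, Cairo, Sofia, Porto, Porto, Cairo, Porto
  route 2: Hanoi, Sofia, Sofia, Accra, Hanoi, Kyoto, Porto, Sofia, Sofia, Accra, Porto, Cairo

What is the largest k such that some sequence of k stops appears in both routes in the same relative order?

5

Taking Porto (route 1 #1, route 2 #7), then Sofia (route 1 #2, route 2 #8), then Sofia (route 1 #6, route 2 #9), then Porto (route 1 #8, route 2 #11), then Cairo (route 1 #9, route 2 #12) gives a common subsequence of length 5. dp[10][12] = 5 confirms this is the maximum.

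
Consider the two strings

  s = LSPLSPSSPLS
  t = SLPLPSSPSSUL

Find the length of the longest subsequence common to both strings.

8

Let dp[i][j] be the LCS length of the first i characters of s and the first j characters of t. dp[i][j] = dp[i-1][j-1]+1 when the i-th and j-th characters match, else max(dp[i-1][j], dp[i][j-1]).
    ·  S  L  P  L  P  S  S  P  S  S  U  L
 ·  0  0  0  0  0  0  0  0  0  0  0  0  0
 L  0  0  1  1  1  1  1  1  1  1  1  1  1
 S  0  1  1  1  1  1  2  2  2  2  2  2  2
 P  0  1  1  2  2  2  2  2  3  3  3  3  3
 L  0  1  2  2  3  3  3  3  3  3  3  3  4
 S  0  1  2  2  3  3  4  4  4  4  4  4  4
 P  0  1  2  3  3  4  4  4  5  5  5  5  5
 S  0  1  2  3  3  4  5  5  5  6  6  6  6
 S  0  1  2  3  3  4  5  6  6  6  7  7  7
 P  0  1  2  3  3  4  5  6  7  7  7  7  7
 L  0  1  2  3  4  4  5  6  7  7  7  7  8
 S  0  1  2  3  4  4  5  6  7  8  8  8  8
dp[11][12] = 8. One LCS (by backtracking along matches): LPLSPSSL.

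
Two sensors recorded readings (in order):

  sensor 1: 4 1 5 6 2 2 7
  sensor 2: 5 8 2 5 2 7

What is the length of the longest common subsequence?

4

One common subsequence of length 4: 5 (sensor 1 #3, sensor 2 #1) → 2 (sensor 1 #5, sensor 2 #3) → 2 (sensor 1 #6, sensor 2 #5) → 7 (sensor 1 #7, sensor 2 #6), and the DP table's final entry dp[7][6] is also 4, so no common subsequence is longer.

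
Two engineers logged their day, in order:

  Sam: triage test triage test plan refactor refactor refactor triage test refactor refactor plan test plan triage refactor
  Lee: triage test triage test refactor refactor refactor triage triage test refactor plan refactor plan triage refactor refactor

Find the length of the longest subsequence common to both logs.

14

One common subsequence of length 14: triage [1,1], test [2,2], triage [3,3], test [4,4], refactor [6,5], refactor [7,6], refactor [8,7], triage [9,9], test [10,10], refactor [11,11], refactor [12,13], plan [15,14], triage [16,15], refactor [17,17]. dp[17][17] = 14 confirms this is the maximum.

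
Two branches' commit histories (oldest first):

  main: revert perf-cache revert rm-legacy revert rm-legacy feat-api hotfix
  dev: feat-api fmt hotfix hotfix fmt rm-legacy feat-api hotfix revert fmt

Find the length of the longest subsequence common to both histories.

Pick rm-legacy [6,6], feat-api [7,7], hotfix [8,8]; all 3 commits appear in both, in order, and the DP table's final entry dp[8][10] is also 3, so no common subsequence is longer.

3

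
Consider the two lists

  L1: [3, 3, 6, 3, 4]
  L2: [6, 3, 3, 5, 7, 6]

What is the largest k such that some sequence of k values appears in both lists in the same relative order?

3

One common subsequence of length 3: 3 (L1 #1, L2 #2), then 3 (L1 #2, L2 #3), then 6 (L1 #3, L2 #6). The LCS DP gives dp[5][6] = 3, so this is optimal.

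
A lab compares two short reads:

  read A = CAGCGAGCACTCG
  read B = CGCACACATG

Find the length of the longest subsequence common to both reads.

Let dp[i][j] be the LCS length of the first i bases of read A and the first j bases of read B. dp[i][j] = dp[i-1][j-1]+1 when the i-th and j-th bases match, else max(dp[i-1][j], dp[i][j-1]).
    ·  C  G  C  A  C  A  C  A  T  G
 ·  0  0  0  0  0  0  0  0  0  0  0
 C  0  1  1  1  1  1  1  1  1  1  1
 A  0  1  1  1  2  2  2  2  2  2  2
 G  0  1  2  2  2  2  2  2  2  2  3
 C  0  1  2  3  3  3  3  3  3  3  3
 G  0  1  2  3  3  3  3  3  3  3  4
 A  0  1  2  3  4  4  4  4  4  4  4
 G  0  1  2  3  4  4  4  4  4  4  5
 C  0  1  2  3  4  5  5  5  5  5  5
 A  0  1  2  3  4  5  6  6  6  6  6
 C  0  1  2  3  4  5  6  7  7  7  7
 T  0  1  2  3  4  5  6  7  7  8  8
 C  0  1  2  3  4  5  6  7  7  8  8
 G  0  1  2  3  4  5  6  7  7  8  9
dp[13][10] = 9. One LCS (by backtracking along matches): CGCACACTG.

9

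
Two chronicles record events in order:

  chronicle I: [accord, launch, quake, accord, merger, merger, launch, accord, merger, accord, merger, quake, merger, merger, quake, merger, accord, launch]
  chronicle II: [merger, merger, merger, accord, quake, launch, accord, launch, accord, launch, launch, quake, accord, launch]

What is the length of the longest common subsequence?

8

Taking accord at chronicle I[1]=chronicle II[4]; then launch at chronicle I[2]=chronicle II[6]; then accord at chronicle I[4]=chronicle II[7]; then launch at chronicle I[7]=chronicle II[8]; then accord at chronicle I[8]=chronicle II[9]; then quake at chronicle I[15]=chronicle II[12]; then accord at chronicle I[17]=chronicle II[13]; then launch at chronicle I[18]=chronicle II[14] gives a common subsequence of length 8. The LCS DP gives dp[18][14] = 8, so this is optimal.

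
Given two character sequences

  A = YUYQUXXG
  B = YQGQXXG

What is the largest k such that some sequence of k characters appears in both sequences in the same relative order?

5

Let dp[i][j] be the LCS length of the first i characters of A and the first j characters of B. dp[i][j] = dp[i-1][j-1]+1 when the i-th and j-th characters match, else max(dp[i-1][j], dp[i][j-1]).
    ·  Y  Q  G  Q  X  X  G
 ·  0  0  0  0  0  0  0  0
 Y  0  1  1  1  1  1  1  1
 U  0  1  1  1  1  1  1  1
 Y  0  1  1  1  1  1  1  1
 Q  0  1  2  2  2  2  2  2
 U  0  1  2  2  2  2  2  2
 X  0  1  2  2  2  3  3  3
 X  0  1  2  2  2  3  4  4
 G  0  1  2  3  3  3  4  5
dp[8][7] = 5. One LCS (by backtracking along matches): YQXXG.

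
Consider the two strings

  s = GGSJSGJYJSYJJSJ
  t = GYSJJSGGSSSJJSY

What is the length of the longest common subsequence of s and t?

9

Pick G (s #1, t #1), then S (s #3, t #3), then J (s #4, t #5), then S (s #5, t #6), then G (s #6, t #8), then J (s #7, t #12), then J (s #9, t #13), then S (s #10, t #14), then Y (s #11, t #15); all 9 characters appear in both, in order. The LCS DP gives dp[15][15] = 9, so this is optimal.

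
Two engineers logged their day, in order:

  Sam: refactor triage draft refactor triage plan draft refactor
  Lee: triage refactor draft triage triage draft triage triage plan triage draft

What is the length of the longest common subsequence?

Taking refactor at Sam[1]=Lee[2], triage at Sam[2]=Lee[5], draft at Sam[3]=Lee[6], triage at Sam[5]=Lee[8], plan at Sam[6]=Lee[9], draft at Sam[7]=Lee[11] gives a common subsequence of length 6. The LCS DP gives dp[8][11] = 6, so this is optimal.

6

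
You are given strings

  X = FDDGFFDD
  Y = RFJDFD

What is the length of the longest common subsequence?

4

Taking F [1,2], then D [3,4], then F [6,5], then D [8,6] gives a common subsequence of length 4. dp[8][6] = 4 confirms this is the maximum.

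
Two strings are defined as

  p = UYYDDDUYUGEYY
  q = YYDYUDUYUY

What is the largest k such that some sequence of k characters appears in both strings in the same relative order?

8

Pick Y (p #2, q #1) → Y (p #3, q #2) → D (p #4, q #3) → D (p #6, q #6) → U (p #7, q #7) → Y (p #8, q #8) → U (p #9, q #9) → Y (p #13, q #10); all 8 characters appear in both, in order. dp[13][10] = 8 confirms this is the maximum.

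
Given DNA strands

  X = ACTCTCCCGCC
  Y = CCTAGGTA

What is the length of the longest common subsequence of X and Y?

One common subsequence of length 4: C (X #2, Y #1) → C (X #4, Y #2) → T (X #5, Y #3) → G (X #9, Y #6), and the DP table's final entry dp[11][8] is also 4, so no common subsequence is longer.

4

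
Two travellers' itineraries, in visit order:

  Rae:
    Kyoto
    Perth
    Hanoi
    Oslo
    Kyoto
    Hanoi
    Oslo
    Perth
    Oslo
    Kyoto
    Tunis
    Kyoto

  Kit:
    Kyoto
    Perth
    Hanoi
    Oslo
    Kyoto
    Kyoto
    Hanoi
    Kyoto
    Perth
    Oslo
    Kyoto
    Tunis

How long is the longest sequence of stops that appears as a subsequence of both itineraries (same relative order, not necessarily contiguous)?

Taking Kyoto (Rae #1, Kit #1), then Perth (Rae #2, Kit #2), then Hanoi (Rae #3, Kit #3), then Oslo (Rae #4, Kit #4), then Kyoto (Rae #5, Kit #6), then Hanoi (Rae #6, Kit #7), then Perth (Rae #8, Kit #9), then Oslo (Rae #9, Kit #10), then Kyoto (Rae #10, Kit #11), then Tunis (Rae #11, Kit #12) gives a common subsequence of length 10. Since dp[12][12] = 10, nothing longer is possible.

10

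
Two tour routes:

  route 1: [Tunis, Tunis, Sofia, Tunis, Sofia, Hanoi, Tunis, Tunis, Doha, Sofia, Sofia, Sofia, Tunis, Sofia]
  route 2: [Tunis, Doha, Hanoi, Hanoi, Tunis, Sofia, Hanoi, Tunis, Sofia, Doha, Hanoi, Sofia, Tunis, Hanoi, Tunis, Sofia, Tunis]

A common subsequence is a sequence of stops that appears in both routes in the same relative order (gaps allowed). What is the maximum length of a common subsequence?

10

Taking Tunis (route 1 #1, route 2 #1), Tunis (route 1 #2, route 2 #5), Sofia (route 1 #3, route 2 #6), Tunis (route 1 #4, route 2 #8), Sofia (route 1 #5, route 2 #9), Hanoi (route 1 #6, route 2 #11), Tunis (route 1 #7, route 2 #13), Tunis (route 1 #8, route 2 #15), Sofia (route 1 #12, route 2 #16), Tunis (route 1 #13, route 2 #17) gives a common subsequence of length 10. The LCS DP gives dp[14][17] = 10, so this is optimal.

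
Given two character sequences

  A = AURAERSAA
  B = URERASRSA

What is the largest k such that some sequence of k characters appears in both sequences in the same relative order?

6

Let dp[i][j] be the LCS length of the first i characters of A and the first j characters of B. dp[i][j] = dp[i-1][j-1]+1 when the i-th and j-th characters match, else max(dp[i-1][j], dp[i][j-1]).
    ·  U  R  E  R  A  S  R  S  A
 ·  0  0  0  0  0  0  0  0  0  0
 A  0  0  0  0  0  1  1  1  1  1
 U  0  1  1  1  1  1  1  1  1  1
 R  0  1  2  2  2  2  2  2  2  2
 A  0  1  2  2  2  3  3  3  3  3
 E  0  1  2  3  3  3  3  3  3  3
 R  0  1  2  3  4  4  4  4  4  4
 S  0  1  2  3  4  4  5  5  5  5
 A  0  1  2  3  4  5  5  5  5  6
 A  0  1  2  3  4  5  5  5  5  6
dp[9][9] = 6. One LCS (by backtracking along matches): URARSA.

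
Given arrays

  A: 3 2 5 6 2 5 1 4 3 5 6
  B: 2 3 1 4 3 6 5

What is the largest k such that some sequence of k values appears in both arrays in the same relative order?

Let dp[i][j] be the LCS length of the first i values of A and the first j values of B. dp[i][j] = dp[i-1][j-1]+1 when the i-th and j-th values match, else max(dp[i-1][j], dp[i][j-1]).
    ·  2  3  1  4  3  6  5
 ·  0  0  0  0  0  0  0  0
 3  0  0  1  1  1  1  1  1
 2  0  1  1  1  1  1  1  1
 5  0  1  1  1  1  1  1  2
 6  0  1  1  1  1  1  2  2
 2  0  1  1  1  1  1  2  2
 5  0  1  1  1  1  1  2  3
 1  0  1  1  2  2  2  2  3
 4  0  1  1  2  3  3  3  3
 3  0  1  2  2  3  4  4  4
 5  0  1  2  2  3  4  4  5
 6  0  1  2  2  3  4  5  5
dp[11][7] = 5. One LCS (by backtracking along matches): 3, 1, 4, 3, 5.

5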